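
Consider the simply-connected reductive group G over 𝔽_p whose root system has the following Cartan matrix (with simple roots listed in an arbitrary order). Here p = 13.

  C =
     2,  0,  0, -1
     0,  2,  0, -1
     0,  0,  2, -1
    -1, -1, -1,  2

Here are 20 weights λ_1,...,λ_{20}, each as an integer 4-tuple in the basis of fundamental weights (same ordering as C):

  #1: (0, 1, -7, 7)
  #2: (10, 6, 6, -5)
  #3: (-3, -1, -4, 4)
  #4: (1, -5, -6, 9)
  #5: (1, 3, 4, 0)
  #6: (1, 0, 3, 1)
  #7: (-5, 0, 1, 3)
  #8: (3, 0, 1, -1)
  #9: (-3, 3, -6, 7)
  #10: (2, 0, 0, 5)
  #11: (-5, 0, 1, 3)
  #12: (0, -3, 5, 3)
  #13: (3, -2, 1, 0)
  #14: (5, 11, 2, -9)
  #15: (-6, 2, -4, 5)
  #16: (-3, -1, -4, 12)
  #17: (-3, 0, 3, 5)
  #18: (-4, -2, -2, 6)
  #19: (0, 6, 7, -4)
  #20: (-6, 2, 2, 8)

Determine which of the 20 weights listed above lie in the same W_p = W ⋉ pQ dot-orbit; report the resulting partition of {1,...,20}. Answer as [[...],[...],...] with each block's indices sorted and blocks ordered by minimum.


D_4 Cartan matrix, 4 simple roots permuted; ρ=(1,1,1,1).

Each λ_j+ρ reduced to Ā_13; 4-tuples below use C's row order:

  λ_1+ρ ↦ (1, 2, 6, 2)
  λ_2+ρ ↦ (3, 1, 1, 2)
  λ_3+ρ ↦ (2, 0, 3, 0)
  λ_4+ρ ↦ (2, 4, 5, 1)
  λ_5+ρ ↦ (2, 4, 5, 1)
  λ_6+ρ ↦ (2, 1, 4, 2)
  λ_7+ρ ↦ (4, 1, 2, 0)
  λ_8+ρ ↦ (4, 1, 2, 0)
  λ_9+ρ ↦ (2, 4, 5, 1)
  λ_10+ρ ↦ (3, 1, 1, 2)
  λ_11+ρ ↦ (4, 1, 2, 0)
  λ_12+ρ ↦ (1, 2, 6, 2)
  λ_13+ρ ↦ (4, 1, 2, 0)
  λ_14+ρ ↦ (2, 4, 5, 1)
  λ_15+ρ ↦ (3, 1, 1, 2)
  λ_16+ρ ↦ (2, 0, 3, 0)
  λ_17+ρ ↦ (2, 1, 4, 2)
  λ_18+ρ ↦ (3, 1, 1, 2)
  λ_19+ρ ↦ (2, 4, 5, 1)
  λ_20+ρ ↦ (3, 1, 1, 2)

Partition of {1..20} into 6 W_13-dot-orbits:

[[1, 12], [2, 10, 15, 18, 20], [3, 16], [4, 5, 9, 14, 19], [6, 17], [7, 8, 11, 13]]


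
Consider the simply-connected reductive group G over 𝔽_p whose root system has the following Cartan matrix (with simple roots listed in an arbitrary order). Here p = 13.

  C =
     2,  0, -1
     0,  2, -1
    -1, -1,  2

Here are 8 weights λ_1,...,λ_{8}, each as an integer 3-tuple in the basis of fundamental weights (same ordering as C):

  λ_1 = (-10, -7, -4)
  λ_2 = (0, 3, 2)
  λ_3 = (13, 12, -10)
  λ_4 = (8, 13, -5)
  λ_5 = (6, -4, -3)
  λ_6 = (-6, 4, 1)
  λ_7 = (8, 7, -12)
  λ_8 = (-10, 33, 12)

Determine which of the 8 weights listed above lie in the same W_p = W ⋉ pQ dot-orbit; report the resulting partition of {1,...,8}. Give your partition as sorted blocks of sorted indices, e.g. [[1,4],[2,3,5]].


Root system A_3: the 3×3 matrix C matches after relabeling.

Alcove-folded reps (p=13, 8 weights, presented ϖ-order):

  [1] (1, 4, 3);  [2] (1, 4, 3);  [3] (0, 1, 8);  [4] (1, 4, 3);  [5] (2, 2, 3);  [6] (2, 2, 3);  [7] (2, 3, 6);  [8] (0, 1, 8)

Partition of {1..8} into 4 W_13-dot-orbits:

[[1, 2, 4], [3, 8], [5, 6], [7]]


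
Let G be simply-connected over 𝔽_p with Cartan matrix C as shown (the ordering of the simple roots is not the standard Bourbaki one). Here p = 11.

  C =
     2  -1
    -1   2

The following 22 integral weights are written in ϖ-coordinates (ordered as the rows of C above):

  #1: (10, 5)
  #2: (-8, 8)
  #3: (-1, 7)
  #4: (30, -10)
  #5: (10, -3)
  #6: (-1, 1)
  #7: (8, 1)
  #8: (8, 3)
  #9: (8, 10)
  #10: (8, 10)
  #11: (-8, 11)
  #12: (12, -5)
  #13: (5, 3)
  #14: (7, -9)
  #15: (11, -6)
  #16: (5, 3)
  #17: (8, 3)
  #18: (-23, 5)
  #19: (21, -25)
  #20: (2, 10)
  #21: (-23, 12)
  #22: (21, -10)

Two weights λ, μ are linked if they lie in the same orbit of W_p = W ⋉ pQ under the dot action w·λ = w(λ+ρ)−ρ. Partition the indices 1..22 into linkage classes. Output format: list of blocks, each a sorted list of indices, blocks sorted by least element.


Root system A_2: the 2×2 matrix C matches after relabeling.

Ā_11 reps of the 22 weights (A_2, coords as presented):

    λ_1 → (5, 0)
    λ_2 → (7, 2)
    λ_3 → (0, 8)
    λ_4 → (9, 2)
    λ_5 → (9, 2)
    λ_6 → (0, 2)
    λ_7 → (9, 2)
    λ_8 → (7, 2)
    λ_9 → (0, 2)
    λ_10 → (0, 2)
    λ_11 → (6, 4)
    λ_12 → (7, 2)
    λ_13 → (6, 4)
    λ_14 → (0, 8)
    λ_15 → (6, 4)
    λ_16 → (6, 4)
    λ_17 → (7, 2)
    λ_18 → (5, 0)
    λ_19 → (9, 2)
    λ_20 → (0, 8)
    λ_21 → (0, 2)
    λ_22 → (0, 2)

The 22 indices split into 6 linkage classes (same alcove rep ⇔ same W_11-dot-orbit):

[[1, 18], [2, 8, 12, 17], [3, 14, 20], [4, 5, 7, 19], [6, 9, 10, 21, 22], [11, 13, 15, 16]]


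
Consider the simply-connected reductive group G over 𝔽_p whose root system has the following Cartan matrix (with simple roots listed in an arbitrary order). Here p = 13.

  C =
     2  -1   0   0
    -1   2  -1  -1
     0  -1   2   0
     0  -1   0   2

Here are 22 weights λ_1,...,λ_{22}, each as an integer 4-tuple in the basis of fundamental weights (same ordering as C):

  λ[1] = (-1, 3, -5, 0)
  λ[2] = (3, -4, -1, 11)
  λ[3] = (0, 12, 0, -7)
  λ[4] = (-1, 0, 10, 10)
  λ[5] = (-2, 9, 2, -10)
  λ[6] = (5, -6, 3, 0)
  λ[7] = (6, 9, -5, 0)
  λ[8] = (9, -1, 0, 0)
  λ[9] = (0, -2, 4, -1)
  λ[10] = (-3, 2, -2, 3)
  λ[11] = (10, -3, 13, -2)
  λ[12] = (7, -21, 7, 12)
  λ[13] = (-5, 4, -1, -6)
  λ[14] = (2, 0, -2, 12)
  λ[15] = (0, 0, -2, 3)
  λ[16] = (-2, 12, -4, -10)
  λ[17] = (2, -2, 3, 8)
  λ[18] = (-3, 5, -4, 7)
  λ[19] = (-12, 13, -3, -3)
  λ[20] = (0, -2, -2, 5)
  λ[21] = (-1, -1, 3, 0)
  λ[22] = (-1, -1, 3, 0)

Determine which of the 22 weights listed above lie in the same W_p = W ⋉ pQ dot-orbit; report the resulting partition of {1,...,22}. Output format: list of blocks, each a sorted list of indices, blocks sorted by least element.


Root system D_4: the 4×4 matrix C matches after relabeling.

Alcove-folded reps (p=13, 22 weights, presented ϖ-order):

  [1] (0, 0, 4, 1) · [2] (1, 0, 3, 9) · [3] (1, 0, 1, 4) · [4] (10, 0, 1, 1) · [5] (1, 0, 3, 9) · [6] (1, 0, 1, 4) · [7] (2, 0, 1, 4) · [8] (10, 0, 1, 1) · [9] (0, 0, 4, 1) · [10] (2, 0, 1, 4) · [11] (1, 1, 2, 7) · [12] (1, 0, 1, 4) · [13] (0, 0, 4, 1) · [14] (1, 0, 3, 9) · [15] (1, 0, 1, 4) · [16] (1, 0, 3, 9) · [17] (1, 1, 2, 7) · [18] (1, 1, 2, 7) · [19] (10, 0, 1, 1) · [20] (1, 0, 1, 4) · [21] (0, 0, 4, 1) · [22] (0, 0, 4, 1)

Partition of {1..22} into 6 W_13-dot-orbits:

[[1, 9, 13, 21, 22], [2, 5, 14, 16], [3, 6, 12, 15, 20], [4, 8, 19], [7, 10], [11, 17, 18]]


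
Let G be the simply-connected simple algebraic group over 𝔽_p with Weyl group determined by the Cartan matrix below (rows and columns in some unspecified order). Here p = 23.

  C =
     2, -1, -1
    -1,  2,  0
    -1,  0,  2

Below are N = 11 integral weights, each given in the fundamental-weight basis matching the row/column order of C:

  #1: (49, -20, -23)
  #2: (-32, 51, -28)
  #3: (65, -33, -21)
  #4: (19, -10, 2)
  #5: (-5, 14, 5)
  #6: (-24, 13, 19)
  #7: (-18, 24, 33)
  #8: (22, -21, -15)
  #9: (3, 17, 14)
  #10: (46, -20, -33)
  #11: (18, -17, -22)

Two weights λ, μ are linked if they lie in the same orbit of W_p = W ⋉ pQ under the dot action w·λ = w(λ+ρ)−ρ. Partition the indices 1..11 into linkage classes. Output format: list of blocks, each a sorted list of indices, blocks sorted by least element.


A_3 Cartan matrix, 3 simple roots permuted; ρ=(1,1,1).

W_23-reps of the 11 weights in Ā_23 (same 3-coord order as C):

  1: (4, 4, 1) · 2: (4, 11, 2) · 3: (11, 9, 3) · 4: (11, 9, 3) · 5: (4, 11, 2) · 6: (11, 9, 3) · 7: (4, 11, 2) · 8: (11, 9, 3) · 9: (4, 4, 1) · 10: (4, 4, 1) · 11: (16, 2, 3)

Grouping the 11 weights by Ā_23-representative: 4 linkage classes.

[[1, 9, 10], [2, 5, 7], [3, 4, 6, 8], [11]]


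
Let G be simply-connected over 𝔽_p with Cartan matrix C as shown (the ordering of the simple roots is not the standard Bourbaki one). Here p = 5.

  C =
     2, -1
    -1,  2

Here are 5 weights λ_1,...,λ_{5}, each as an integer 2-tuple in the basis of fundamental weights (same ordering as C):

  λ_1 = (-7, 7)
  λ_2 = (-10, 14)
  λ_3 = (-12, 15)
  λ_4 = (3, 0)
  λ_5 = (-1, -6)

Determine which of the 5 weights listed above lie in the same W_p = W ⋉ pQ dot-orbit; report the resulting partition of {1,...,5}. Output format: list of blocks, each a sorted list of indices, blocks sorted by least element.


C ↔ A_2 under row/col permutation; |W(A_2)| = 6.

Folding the 5 weights λ_j+ρ into Ā_5 (reps in the given 2-coord order):

    1: (2, 1)
    2: (4, 1)
    3: (4, 1)
    4: (4, 1)
    5: (5, 0)

The 5 indices split into 3 linkage classes (same alcove rep ⇔ same W_5-dot-orbit):

[[1], [2, 3, 4], [5]]


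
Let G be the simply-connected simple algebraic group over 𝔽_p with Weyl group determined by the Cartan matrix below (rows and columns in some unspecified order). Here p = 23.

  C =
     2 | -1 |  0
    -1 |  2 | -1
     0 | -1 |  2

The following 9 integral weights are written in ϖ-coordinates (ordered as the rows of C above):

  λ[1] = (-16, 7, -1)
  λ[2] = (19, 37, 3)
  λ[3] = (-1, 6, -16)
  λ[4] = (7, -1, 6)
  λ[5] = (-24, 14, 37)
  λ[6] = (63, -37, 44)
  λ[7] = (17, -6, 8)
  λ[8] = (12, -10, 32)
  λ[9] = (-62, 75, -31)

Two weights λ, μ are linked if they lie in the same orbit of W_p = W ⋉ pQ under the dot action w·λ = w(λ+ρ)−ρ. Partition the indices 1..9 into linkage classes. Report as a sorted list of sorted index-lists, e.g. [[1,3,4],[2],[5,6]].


Dynkin diagram of C (from the 4 off-diagonal −1 entries): A_3.

λ_j+ρ reflected into Ā_23 (⟨·,θ^∨⟩≤23); 3-tuples as given:

    1: (8, 0, 7)
    2: (12, 4, 4)
    3: (8, 0, 7)
    4: (8, 0, 7)
    5: (8, 0, 7)
    6: (13, 5, 4)
    7: (13, 5, 4)
    8: (9, 1, 9)
    9: (8, 0, 7)

Grouping the 9 weights by Ā_23-representative: 4 linkage classes.

[[1, 3, 4, 5, 9], [2], [6, 7], [8]]


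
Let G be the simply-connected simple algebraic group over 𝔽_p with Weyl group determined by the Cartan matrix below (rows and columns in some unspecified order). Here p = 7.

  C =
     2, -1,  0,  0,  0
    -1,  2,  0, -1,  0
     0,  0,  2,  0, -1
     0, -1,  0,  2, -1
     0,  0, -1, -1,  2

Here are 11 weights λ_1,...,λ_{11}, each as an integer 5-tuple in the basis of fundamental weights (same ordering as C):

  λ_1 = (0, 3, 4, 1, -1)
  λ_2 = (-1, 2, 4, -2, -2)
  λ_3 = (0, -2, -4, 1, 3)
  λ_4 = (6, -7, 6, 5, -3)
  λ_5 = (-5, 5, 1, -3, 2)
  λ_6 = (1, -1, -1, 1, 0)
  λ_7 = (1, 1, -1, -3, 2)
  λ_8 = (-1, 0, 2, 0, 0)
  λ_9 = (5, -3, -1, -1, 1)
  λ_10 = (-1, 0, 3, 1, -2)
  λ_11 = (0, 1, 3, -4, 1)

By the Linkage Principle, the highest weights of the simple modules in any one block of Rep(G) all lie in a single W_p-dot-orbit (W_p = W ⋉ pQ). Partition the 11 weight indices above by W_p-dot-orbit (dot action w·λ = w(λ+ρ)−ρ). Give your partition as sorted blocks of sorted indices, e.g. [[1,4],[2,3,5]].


Root system A_5: the 5×5 matrix C matches after relabeling.

Folding the 11 weights λ_j+ρ into Ā_7 (reps in the given 5-coord order):

  [1] (4, 0, 0, 2, 0)
  [2] (0, 1, 3, 1, 1)
  [3] (0, 1, 3, 1, 1)
  [4] (4, 0, 0, 2, 0)
  [5] (2, 0, 0, 2, 1)
  [6] (2, 0, 0, 2, 1)
  [7] (2, 0, 0, 2, 1)
  [8] (0, 1, 3, 1, 1)
  [9] (4, 0, 0, 2, 0)
  [10] (0, 1, 3, 1, 1)
  [11] (0, 1, 3, 1, 1)

Grouping the 11 weights by Ā_7-representative: 3 linkage classes.

[[1, 4, 9], [2, 3, 8, 10, 11], [5, 6, 7]]


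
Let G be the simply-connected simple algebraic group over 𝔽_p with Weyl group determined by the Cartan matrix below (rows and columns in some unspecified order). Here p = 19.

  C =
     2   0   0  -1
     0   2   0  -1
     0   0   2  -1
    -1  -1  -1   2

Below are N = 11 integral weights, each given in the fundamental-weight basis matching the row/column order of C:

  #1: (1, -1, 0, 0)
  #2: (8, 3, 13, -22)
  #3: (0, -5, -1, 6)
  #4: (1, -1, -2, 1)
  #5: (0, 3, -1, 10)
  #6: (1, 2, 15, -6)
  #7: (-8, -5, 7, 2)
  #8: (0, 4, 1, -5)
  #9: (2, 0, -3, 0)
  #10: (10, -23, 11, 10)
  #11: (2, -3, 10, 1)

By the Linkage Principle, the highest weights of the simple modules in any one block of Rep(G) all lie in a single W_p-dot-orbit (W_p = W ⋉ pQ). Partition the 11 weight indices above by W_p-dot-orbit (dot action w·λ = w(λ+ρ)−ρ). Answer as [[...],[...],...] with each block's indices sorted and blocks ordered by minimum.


Dynkin diagram of C (from the 6 off-diagonal −1 entries): D_4.

Each λ_j+ρ reduced to Ā_19; 4-tuples below use C's row order:

  λ_1+ρ ↦ (2, 0, 1, 1);  λ_2+ρ ↦ (3, 2, 8, 2);  λ_3+ρ ↦ (1, 4, 0, 3);  λ_4+ρ ↦ (2, 0, 1, 1);  λ_5+ρ ↦ (1, 4, 0, 3);  λ_6+ρ ↦ (3, 2, 11, 0);  λ_7+ρ ↦ (1, 4, 0, 3);  λ_8+ρ ↦ (2, 0, 1, 1);  λ_9+ρ ↦ (2, 0, 1, 1);  λ_10+ρ ↦ (1, 4, 0, 3);  λ_11+ρ ↦ (3, 2, 11, 0)

Grouping the 11 weights by Ā_19-representative: 4 linkage classes.

[[1, 4, 8, 9], [2], [3, 5, 7, 10], [6, 11]]


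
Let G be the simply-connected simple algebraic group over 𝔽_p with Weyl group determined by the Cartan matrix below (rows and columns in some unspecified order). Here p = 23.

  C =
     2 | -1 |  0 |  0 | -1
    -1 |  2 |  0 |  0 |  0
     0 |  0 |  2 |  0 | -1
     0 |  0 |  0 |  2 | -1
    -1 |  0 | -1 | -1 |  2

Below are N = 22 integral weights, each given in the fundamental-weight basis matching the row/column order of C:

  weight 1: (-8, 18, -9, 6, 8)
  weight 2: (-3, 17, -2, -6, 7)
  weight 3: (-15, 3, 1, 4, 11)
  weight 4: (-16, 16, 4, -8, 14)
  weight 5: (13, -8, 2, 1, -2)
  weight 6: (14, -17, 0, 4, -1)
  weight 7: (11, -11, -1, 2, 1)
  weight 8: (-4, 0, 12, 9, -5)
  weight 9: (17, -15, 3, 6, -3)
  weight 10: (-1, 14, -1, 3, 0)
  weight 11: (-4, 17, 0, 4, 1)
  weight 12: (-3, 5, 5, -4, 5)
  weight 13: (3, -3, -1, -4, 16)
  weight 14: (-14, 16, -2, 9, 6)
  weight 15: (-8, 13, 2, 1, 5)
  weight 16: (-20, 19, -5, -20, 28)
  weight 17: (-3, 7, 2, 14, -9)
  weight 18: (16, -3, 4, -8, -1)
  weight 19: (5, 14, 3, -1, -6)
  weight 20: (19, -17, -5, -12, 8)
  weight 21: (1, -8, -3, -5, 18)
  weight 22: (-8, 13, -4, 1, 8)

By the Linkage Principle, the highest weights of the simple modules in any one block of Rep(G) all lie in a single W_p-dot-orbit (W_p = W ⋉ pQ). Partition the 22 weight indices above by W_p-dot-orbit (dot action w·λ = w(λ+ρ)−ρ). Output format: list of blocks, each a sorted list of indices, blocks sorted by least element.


Cartan matrix: type D_5 (|W|=1920); un-permuting the 5 rows.

λ_j+ρ reflected into Ā_23 (⟨·,θ^∨⟩≤23); 5-tuples as given:

  λ_1+ρ ↦ (5, 7, 2, 1, 1);  λ_2+ρ ↦ (0, 15, 0, 4, 1);  λ_3+ρ ↦ (2, 10, 0, 3, 2);  λ_4+ρ ↦ (1, 2, 2, 0, 5);  λ_5+ρ ↦ (5, 7, 2, 1, 1);  λ_6+ρ ↦ (0, 15, 0, 4, 1);  λ_7+ρ ↦ (2, 10, 0, 3, 2);  λ_8+ρ ↦ (2, 4, 6, 3, 1);  λ_9+ρ ↦ (2, 10, 0, 3, 2);  λ_10+ρ ↦ (0, 15, 0, 4, 1);  λ_11+ρ ↦ (0, 15, 0, 4, 1);  λ_12+ρ ↦ (2, 4, 6, 3, 1);  λ_13+ρ ↦ (2, 10, 0, 3, 2);  λ_14+ρ ↦ (2, 4, 6, 3, 1);  λ_15+ρ ↦ (5, 7, 2, 1, 1);  λ_16+ρ ↦ (2, 4, 6, 3, 1);  λ_17+ρ ↦ (1, 2, 2, 0, 5);  λ_18+ρ ↦ (1, 2, 2, 0, 5);  λ_19+ρ ↦ (0, 15, 0, 4, 1);  λ_20+ρ ↦ (2, 10, 0, 3, 2);  λ_21+ρ ↦ (2, 4, 2, 4, 2);  λ_22+ρ ↦ (5, 7, 2, 1, 1)

6 distinct reps among the 22 weights ⇒ 6 W_23-linkage classes:

[[1, 5, 15, 22], [2, 6, 10, 11, 19], [3, 7, 9, 13, 20], [4, 17, 18], [8, 12, 14, 16], [21]]


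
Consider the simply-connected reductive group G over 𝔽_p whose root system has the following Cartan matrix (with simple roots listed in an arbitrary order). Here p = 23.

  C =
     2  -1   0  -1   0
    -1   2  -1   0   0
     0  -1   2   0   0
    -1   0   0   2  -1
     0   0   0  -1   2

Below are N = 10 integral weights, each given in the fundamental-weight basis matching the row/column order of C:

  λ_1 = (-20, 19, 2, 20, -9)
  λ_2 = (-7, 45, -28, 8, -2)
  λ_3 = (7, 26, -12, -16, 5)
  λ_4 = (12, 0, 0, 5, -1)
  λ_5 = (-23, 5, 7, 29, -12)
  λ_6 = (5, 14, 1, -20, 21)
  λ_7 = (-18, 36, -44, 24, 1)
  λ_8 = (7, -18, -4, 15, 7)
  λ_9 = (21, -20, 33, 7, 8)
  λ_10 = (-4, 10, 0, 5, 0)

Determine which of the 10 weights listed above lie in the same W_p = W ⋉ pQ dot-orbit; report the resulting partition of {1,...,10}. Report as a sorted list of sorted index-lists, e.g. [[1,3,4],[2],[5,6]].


Cartan matrix: type A_5 (|W|=720); un-permuting the 5 rows.

Folding the 10 weights λ_j+ρ into Ā_23 (reps in the given 5-coord order):

  λ_1+ρ ↦ (13, 1, 1, 6, 0);  λ_2+ρ ↦ (13, 1, 1, 6, 0);  λ_3+ρ ↦ (3, 8, 1, 3, 1);  λ_4+ρ ↦ (13, 1, 1, 6, 0);  λ_5+ρ ↦ (3, 8, 1, 3, 1);  λ_6+ρ ↦ (13, 1, 1, 6, 0);  λ_7+ρ ↦ (13, 1, 1, 6, 0);  λ_8+ρ ↦ (3, 8, 1, 3, 1);  λ_9+ρ ↦ (3, 8, 1, 3, 1);  λ_10+ρ ↦ (3, 8, 1, 3, 1)

2 distinct reps among the 10 weights ⇒ 2 W_23-linkage classes:

[[1, 2, 4, 6, 7], [3, 5, 8, 9, 10]]


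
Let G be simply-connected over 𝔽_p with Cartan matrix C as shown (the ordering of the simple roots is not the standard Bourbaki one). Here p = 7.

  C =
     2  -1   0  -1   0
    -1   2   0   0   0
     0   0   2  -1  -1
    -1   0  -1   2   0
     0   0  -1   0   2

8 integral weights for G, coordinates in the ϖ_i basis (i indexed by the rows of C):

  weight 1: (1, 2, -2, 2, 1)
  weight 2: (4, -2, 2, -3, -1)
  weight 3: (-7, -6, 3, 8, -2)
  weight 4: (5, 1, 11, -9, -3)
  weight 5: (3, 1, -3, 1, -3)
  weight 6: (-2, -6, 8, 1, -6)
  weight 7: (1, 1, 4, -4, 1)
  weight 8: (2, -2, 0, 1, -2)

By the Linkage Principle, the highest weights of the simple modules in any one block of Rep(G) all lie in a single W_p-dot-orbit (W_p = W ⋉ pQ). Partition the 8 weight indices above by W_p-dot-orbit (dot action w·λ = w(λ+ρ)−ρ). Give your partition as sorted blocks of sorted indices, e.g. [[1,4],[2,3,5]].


Root system A_5: the 5×5 matrix C matches after relabeling.

Each λ_j+ρ reduced to Ā_7; 5-tuples below use C's row order:

  λ_1 → (2, 1, 0, 2, 1);  λ_2 → (2, 1, 1, 2, 0);  λ_3 → (1, 0, 2, 2, 1);  λ_4 → (2, 1, 0, 2, 1);  λ_5 → (2, 1, 0, 2, 1);  λ_6 → (2, 1, 0, 2, 1);  λ_7 → (1, 0, 2, 2, 1);  λ_8 → (2, 1, 0, 2, 1)

Linkage partition of the 8 weights (3 classes, p=7):

[[1, 4, 5, 6, 8], [2], [3, 7]]


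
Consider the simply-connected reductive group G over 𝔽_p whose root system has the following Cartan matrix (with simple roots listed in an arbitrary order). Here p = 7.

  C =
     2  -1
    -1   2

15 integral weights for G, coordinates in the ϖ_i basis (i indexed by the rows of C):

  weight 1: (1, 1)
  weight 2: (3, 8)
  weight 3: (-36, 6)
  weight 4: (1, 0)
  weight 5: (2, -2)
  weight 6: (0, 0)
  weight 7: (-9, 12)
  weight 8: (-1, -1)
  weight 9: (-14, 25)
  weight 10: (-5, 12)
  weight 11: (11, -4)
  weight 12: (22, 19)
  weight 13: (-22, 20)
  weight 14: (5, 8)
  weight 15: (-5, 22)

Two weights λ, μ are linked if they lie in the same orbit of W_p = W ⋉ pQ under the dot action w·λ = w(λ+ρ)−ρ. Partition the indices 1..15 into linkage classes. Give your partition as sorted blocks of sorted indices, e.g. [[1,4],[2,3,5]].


A_2 Cartan matrix, 2 simple roots permuted; ρ=(1,1).

Ā_7 reps of the 15 weights (A_2, coords as presented):

  λ_1+ρ ↦ (2, 2);  λ_2+ρ ↦ (2, 1);  λ_3+ρ ↦ (0, 0);  λ_4+ρ ↦ (2, 1);  λ_5+ρ ↦ (2, 1);  λ_6+ρ ↦ (1, 1);  λ_7+ρ ↦ (1, 1);  λ_8+ρ ↦ (0, 0);  λ_9+ρ ↦ (1, 1);  λ_10+ρ ↦ (2, 1);  λ_11+ρ ↦ (2, 2);  λ_12+ρ ↦ (1, 1);  λ_13+ρ ↦ (0, 0);  λ_14+ρ ↦ (1, 1);  λ_15+ρ ↦ (2, 2)

These 15 weights hit 4 W_7-dot-orbits; sizes (3, 4, 3, 5):

[[1, 11, 15], [2, 4, 5, 10], [3, 8, 13], [6, 7, 9, 12, 14]]


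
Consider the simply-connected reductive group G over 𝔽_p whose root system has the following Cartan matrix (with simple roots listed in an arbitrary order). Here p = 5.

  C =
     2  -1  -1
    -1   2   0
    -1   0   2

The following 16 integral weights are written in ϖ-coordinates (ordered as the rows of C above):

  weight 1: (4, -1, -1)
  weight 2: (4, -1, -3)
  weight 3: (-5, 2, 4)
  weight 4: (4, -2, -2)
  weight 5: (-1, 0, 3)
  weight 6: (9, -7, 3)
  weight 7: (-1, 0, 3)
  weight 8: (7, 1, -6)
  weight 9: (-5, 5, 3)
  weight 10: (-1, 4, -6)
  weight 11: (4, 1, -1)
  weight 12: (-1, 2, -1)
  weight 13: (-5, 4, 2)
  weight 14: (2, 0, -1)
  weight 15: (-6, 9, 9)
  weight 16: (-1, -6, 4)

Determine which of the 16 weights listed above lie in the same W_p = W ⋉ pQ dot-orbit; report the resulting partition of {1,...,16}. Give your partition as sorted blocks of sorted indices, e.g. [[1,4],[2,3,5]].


Cartan matrix: type A_3 (|W|=24); un-permuting the 3 rows.

Folding the 16 weights λ_j+ρ into Ā_5 (reps in the given 3-coord order):

    1: (5, 0, 0)
    2: (3, 0, 2)
    3: (3, 1, 1)
    4: (3, 1, 1)
    5: (0, 1, 4)
    6: (3, 1, 1)
    7: (0, 1, 4)
    8: (0, 3, 0)
    9: (3, 1, 1)
    10: (5, 0, 0)
    11: (3, 0, 2)
    12: (0, 3, 0)
    13: (3, 1, 1)
    14: (3, 1, 0)
    15: (5, 0, 0)
    16: (5, 0, 0)

6 distinct reps among the 16 weights ⇒ 6 W_5-linkage classes:

[[1, 10, 15, 16], [2, 11], [3, 4, 6, 9, 13], [5, 7], [8, 12], [14]]


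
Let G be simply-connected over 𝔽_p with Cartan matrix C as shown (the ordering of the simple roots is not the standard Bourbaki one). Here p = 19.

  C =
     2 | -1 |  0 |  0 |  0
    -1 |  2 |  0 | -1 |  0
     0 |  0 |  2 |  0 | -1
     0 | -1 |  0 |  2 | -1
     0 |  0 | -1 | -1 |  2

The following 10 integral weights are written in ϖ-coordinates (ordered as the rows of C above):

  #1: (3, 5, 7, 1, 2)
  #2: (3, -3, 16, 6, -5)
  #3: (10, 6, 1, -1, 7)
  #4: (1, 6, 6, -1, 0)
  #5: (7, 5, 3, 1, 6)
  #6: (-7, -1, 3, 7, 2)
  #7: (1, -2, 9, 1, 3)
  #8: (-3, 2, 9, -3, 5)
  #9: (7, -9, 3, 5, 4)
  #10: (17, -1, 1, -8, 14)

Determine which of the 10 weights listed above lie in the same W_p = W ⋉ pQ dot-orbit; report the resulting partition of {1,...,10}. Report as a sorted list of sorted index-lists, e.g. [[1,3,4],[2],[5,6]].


C ↔ A_5 under row/col permutation; |W(A_5)| = 720.

Ā_19 reps of the 10 weights (A_5, coords as presented):

  [1] (0, 6, 4, 2, 3);  [2] (1, 1, 10, 1, 4);  [3] (2, 7, 7, 0, 1);  [4] (2, 7, 7, 0, 1);  [5] (0, 6, 4, 2, 3);  [6] (0, 6, 4, 2, 3);  [7] (1, 1, 10, 1, 4);  [8] (1, 1, 10, 1, 4);  [9] (0, 6, 4, 2, 3);  [10] (2, 7, 7, 0, 1)

Grouping the 10 weights by Ā_19-representative: 3 linkage classes.

[[1, 5, 6, 9], [2, 7, 8], [3, 4, 10]]


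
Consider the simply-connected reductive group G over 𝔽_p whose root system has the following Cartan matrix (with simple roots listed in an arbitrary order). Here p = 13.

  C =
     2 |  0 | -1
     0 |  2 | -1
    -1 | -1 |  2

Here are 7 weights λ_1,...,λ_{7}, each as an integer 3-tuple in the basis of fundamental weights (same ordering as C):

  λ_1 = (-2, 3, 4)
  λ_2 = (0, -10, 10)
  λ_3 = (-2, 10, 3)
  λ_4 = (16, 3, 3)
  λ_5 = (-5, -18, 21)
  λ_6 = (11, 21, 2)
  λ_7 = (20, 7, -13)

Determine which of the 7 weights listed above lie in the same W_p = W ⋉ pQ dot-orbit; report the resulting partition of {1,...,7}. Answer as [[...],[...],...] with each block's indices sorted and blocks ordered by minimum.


Dynkin diagram of C (from the 4 off-diagonal −1 entries): A_3.

Ā_13 reps of the 7 weights (A_3, coords as presented):

    λ_1+ρ ↦ (1, 4, 4)
    λ_2+ρ ↦ (1, 9, 2)
    λ_3+ρ ↦ (1, 9, 2)
    λ_4+ρ ↦ (1, 4, 4)
    λ_5+ρ ↦ (1, 4, 4)
    λ_6+ρ ↦ (1, 9, 2)
    λ_7+ρ ↦ (1, 4, 4)

Partition of {1..7} into 2 W_13-dot-orbits:

[[1, 4, 5, 7], [2, 3, 6]]


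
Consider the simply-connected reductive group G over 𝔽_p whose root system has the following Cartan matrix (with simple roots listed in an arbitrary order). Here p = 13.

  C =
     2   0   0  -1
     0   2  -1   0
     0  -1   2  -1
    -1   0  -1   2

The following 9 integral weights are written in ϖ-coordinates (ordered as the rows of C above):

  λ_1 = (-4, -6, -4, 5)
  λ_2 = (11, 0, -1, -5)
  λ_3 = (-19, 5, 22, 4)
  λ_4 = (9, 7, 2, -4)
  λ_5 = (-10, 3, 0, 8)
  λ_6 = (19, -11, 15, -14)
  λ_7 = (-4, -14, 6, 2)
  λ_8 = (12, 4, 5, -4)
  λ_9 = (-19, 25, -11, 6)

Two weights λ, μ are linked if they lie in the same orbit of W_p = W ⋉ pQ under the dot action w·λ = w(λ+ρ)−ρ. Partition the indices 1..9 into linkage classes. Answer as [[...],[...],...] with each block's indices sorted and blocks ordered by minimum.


C ↔ A_4 under row/col permutation; |W(A_4)| = 120.

Alcove-folded reps (p=13, 9 weights, presented ϖ-order):

  λ_1+ρ ↦ (2, 3, 0, 3)
  λ_2+ρ ↦ (8, 3, 1, 0)
  λ_3+ρ ↦ (2, 3, 0, 3)
  λ_4+ρ ↦ (2, 3, 0, 3)
  λ_5+ρ ↦ (8, 3, 1, 0)
  λ_6+ρ ↦ (3, 7, 0, 3)
  λ_7+ρ ↦ (3, 7, 0, 3)
  λ_8+ρ ↦ (2, 3, 0, 3)
  λ_9+ρ ↦ (2, 3, 0, 3)

The 9 indices split into 3 linkage classes (same alcove rep ⇔ same W_13-dot-orbit):

[[1, 3, 4, 8, 9], [2, 5], [6, 7]]


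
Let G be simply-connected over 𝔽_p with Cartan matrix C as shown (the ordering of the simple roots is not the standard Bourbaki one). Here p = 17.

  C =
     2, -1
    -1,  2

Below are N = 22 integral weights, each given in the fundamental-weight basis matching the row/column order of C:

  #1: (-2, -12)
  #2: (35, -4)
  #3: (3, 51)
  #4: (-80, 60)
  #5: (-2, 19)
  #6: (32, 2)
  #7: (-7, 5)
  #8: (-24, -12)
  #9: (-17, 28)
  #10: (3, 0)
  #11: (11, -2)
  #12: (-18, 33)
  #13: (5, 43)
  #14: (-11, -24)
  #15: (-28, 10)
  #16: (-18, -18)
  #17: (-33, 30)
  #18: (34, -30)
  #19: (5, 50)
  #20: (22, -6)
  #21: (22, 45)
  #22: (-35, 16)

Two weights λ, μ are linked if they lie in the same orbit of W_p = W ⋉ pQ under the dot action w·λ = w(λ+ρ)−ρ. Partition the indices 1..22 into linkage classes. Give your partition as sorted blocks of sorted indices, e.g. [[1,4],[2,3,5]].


Cartan matrix: type A_2 (|W|=6); un-permuting the 2 rows.

Ā_17 reps of the 22 weights (A_2, coords as presented):

  [1] (11, 1) · [2] (2, 14) · [3] (4, 1) · [4] (1, 6) · [5] (2, 14) · [6] (2, 14) · [7] (6, 0) · [8] (6, 0) · [9] (4, 1) · [10] (4, 1) · [11] (11, 1) · [12] (0, 0) · [13] (1, 6) · [14] (1, 6) · [15] (1, 6) · [16] (0, 0) · [17] (2, 14) · [18] (11, 1) · [19] (6, 0) · [20] (11, 1) · [21] (11, 1) · [22] (0, 0)

6 distinct reps among the 22 weights ⇒ 6 W_17-linkage classes:

[[1, 11, 18, 20, 21], [2, 5, 6, 17], [3, 9, 10], [4, 13, 14, 15], [7, 8, 19], [12, 16, 22]]


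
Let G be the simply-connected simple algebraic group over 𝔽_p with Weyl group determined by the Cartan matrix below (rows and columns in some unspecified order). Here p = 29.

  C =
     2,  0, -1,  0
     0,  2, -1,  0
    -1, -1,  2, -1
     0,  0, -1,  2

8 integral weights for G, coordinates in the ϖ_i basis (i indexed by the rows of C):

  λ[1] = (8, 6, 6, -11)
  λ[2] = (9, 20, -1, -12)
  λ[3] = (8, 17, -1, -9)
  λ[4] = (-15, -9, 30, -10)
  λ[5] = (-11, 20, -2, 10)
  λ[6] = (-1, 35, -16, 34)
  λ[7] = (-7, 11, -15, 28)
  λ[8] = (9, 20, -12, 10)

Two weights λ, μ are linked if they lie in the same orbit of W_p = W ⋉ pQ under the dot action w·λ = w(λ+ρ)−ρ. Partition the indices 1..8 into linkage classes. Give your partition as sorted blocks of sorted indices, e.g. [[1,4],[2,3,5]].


D_4 Cartan matrix, 4 simple roots permuted; ρ=(1,1,1,1).

λ_j+ρ reflected into Ā_29 (⟨·,θ^∨⟩≤29); 4-tuples as given:

    λ_1 → (6, 4, 3, 7)
    λ_2 → (1, 10, 8, 0)
    λ_3 → (1, 10, 8, 0)
    λ_4 → (12, 6, 2, 7)
    λ_5 → (1, 10, 8, 0)
    λ_6 → (12, 6, 2, 7)
    λ_7 → (12, 6, 2, 7)
    λ_8 → (1, 10, 8, 0)

Linkage partition of the 8 weights (3 classes, p=29):

[[1], [2, 3, 5, 8], [4, 6, 7]]


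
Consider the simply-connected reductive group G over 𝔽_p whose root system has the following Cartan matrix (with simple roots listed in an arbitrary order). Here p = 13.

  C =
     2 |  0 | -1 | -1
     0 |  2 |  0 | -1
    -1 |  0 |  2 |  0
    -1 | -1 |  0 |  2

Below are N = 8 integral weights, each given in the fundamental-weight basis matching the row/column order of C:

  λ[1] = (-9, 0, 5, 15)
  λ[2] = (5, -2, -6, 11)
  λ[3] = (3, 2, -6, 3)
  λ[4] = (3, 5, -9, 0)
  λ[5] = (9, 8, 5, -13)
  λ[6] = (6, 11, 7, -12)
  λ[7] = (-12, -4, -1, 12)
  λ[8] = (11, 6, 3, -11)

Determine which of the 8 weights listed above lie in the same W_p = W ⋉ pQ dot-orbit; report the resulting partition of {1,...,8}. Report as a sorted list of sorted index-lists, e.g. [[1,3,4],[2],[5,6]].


Dynkin diagram of C (from the 6 off-diagonal −1 entries): A_4.

λ_j+ρ reflected into Ā_13 (⟨·,θ^∨⟩≤13); 4-tuples as given:

    1: (4, 2, 1, 5)
    2: (1, 4, 0, 7)
    3: (1, 3, 4, 3)
    4: (1, 3, 4, 3)
    5: (2, 0, 1, 7)
    6: (4, 2, 1, 5)
    7: (1, 2, 10, 0)
    8: (2, 0, 1, 7)

These 8 weights hit 5 W_13-dot-orbits; sizes (2, 1, 2, 2, 1):

[[1, 6], [2], [3, 4], [5, 8], [7]]


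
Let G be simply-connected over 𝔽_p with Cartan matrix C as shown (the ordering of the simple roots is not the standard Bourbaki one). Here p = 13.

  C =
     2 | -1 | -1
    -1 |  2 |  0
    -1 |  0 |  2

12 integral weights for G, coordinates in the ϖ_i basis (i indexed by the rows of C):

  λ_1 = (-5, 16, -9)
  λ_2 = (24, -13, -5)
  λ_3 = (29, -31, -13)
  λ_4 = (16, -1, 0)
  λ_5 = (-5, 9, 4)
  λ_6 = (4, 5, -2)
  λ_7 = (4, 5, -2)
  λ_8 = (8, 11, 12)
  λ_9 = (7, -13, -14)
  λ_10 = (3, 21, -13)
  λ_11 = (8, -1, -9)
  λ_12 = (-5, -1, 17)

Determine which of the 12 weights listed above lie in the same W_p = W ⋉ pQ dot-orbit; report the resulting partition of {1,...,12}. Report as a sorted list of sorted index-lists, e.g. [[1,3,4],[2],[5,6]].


A_3 Cartan matrix, 3 simple roots permuted; ρ=(1,1,1).

Ā_13 reps of the 12 weights (A_3, coords as presented):

  λ_1+ρ ↦ (8, 1, 0) · λ_2+ρ ↦ (1, 0, 8) · λ_3+ρ ↦ (1, 0, 8) · λ_4+ρ ↦ (8, 1, 0) · λ_5+ρ ↦ (4, 6, 1) · λ_6+ρ ↦ (4, 6, 1) · λ_7+ρ ↦ (4, 6, 1) · λ_8+ρ ↦ (8, 1, 0) · λ_9+ρ ↦ (8, 1, 0) · λ_10+ρ ↦ (1, 0, 8) · λ_11+ρ ↦ (1, 0, 8) · λ_12+ρ ↦ (1, 0, 8)

These 12 weights hit 3 W_13-dot-orbits; sizes (4, 5, 3):

[[1, 4, 8, 9], [2, 3, 10, 11, 12], [5, 6, 7]]


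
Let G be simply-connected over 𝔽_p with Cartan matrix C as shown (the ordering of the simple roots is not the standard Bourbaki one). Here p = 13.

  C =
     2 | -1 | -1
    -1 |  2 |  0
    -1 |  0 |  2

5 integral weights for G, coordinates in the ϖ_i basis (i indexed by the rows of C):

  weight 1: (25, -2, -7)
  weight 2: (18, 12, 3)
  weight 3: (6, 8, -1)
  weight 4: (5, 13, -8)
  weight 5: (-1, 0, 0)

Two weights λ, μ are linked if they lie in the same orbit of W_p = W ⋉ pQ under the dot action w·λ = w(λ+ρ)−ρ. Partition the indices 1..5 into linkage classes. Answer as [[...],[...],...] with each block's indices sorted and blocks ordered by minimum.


Root system A_3: the 3×3 matrix C matches after relabeling.

Ā_13 reps of the 5 weights (A_3, coords as presented):

  λ_1+ρ ↦ (0, 6, 1);  λ_2+ρ ↦ (4, 6, 3);  λ_3+ρ ↦ (4, 6, 3);  λ_4+ρ ↦ (0, 6, 1);  λ_5+ρ ↦ (0, 1, 1)

These 5 weights hit 3 W_13-dot-orbits; sizes (2, 2, 1):

[[1, 4], [2, 3], [5]]


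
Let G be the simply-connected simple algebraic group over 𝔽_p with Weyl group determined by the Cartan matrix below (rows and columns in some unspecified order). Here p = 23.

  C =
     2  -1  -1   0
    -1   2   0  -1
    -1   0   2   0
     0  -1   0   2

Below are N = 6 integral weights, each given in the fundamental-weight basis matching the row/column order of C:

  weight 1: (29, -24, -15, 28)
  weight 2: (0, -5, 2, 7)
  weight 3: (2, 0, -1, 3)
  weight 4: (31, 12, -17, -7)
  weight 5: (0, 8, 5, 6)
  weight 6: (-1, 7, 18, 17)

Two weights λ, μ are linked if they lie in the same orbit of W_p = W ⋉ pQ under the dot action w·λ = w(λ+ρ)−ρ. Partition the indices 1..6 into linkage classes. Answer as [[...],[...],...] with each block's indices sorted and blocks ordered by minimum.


Root system A_4: the 4×4 matrix C matches after relabeling.

λ_j+ρ reflected into Ā_23 (⟨·,θ^∨⟩≤23); 4-tuples as given:

    λ_1+ρ ↦ (1, 9, 6, 7)
    λ_2+ρ ↦ (3, 1, 0, 4)
    λ_3+ρ ↦ (3, 1, 0, 4)
    λ_4+ρ ↦ (1, 9, 6, 7)
    λ_5+ρ ↦ (1, 9, 6, 7)
    λ_6+ρ ↦ (3, 1, 0, 4)

2 distinct reps among the 6 weights ⇒ 2 W_23-linkage classes:

[[1, 4, 5], [2, 3, 6]]


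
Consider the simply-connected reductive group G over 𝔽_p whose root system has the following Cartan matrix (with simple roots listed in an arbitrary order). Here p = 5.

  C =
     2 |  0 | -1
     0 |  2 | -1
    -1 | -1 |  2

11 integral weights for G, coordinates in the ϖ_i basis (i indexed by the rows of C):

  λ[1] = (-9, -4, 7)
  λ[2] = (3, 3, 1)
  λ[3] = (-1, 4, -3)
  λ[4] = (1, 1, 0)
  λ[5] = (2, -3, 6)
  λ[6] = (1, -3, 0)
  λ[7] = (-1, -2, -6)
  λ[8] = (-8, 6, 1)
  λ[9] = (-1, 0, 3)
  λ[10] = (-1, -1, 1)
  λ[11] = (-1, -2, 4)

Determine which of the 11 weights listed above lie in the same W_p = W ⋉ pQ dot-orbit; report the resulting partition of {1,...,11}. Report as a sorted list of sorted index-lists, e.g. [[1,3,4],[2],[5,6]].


Dynkin diagram of C (from the 4 off-diagonal −1 entries): A_3.

Ā_5 reps of the 11 weights (A_3, coords as presented):

  λ_1 → (2, 3, 0);  λ_2 → (1, 1, 0);  λ_3 → (2, 3, 0);  λ_4 → (2, 2, 1);  λ_5 → (2, 3, 0);  λ_6 → (1, 1, 1);  λ_7 → (0, 1, 4);  λ_8 → (2, 2, 1);  λ_9 → (0, 1, 4);  λ_10 → (0, 0, 2);  λ_11 → (0, 1, 4)

Partition of {1..11} into 6 W_5-dot-orbits:

[[1, 3, 5], [2], [4, 8], [6], [7, 9, 11], [10]]


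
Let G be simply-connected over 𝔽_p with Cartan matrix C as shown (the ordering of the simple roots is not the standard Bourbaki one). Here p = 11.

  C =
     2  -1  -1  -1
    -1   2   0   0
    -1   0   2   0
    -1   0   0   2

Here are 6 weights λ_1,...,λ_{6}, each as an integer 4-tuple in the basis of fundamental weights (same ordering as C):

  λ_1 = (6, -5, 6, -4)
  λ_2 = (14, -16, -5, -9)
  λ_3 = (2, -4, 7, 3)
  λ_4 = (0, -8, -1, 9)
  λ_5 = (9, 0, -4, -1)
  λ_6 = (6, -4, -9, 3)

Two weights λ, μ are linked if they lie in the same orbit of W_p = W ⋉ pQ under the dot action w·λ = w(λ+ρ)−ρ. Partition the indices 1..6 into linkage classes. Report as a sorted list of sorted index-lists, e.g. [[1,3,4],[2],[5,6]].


C ↔ D_4 under row/col permutation; |W(D_4)| = 192.

W_11-reps of the 6 weights in Ā_11 (same 4-coord order as C):

  [1] (3, 1, 4, 0)
  [2] (3, 1, 4, 0)
  [3] (3, 1, 4, 0)
  [4] (0, 1, 6, 4)
  [5] (0, 1, 3, 0)
  [6] (3, 1, 4, 0)

Partition of {1..6} into 3 W_11-dot-orbits:

[[1, 2, 3, 6], [4], [5]]


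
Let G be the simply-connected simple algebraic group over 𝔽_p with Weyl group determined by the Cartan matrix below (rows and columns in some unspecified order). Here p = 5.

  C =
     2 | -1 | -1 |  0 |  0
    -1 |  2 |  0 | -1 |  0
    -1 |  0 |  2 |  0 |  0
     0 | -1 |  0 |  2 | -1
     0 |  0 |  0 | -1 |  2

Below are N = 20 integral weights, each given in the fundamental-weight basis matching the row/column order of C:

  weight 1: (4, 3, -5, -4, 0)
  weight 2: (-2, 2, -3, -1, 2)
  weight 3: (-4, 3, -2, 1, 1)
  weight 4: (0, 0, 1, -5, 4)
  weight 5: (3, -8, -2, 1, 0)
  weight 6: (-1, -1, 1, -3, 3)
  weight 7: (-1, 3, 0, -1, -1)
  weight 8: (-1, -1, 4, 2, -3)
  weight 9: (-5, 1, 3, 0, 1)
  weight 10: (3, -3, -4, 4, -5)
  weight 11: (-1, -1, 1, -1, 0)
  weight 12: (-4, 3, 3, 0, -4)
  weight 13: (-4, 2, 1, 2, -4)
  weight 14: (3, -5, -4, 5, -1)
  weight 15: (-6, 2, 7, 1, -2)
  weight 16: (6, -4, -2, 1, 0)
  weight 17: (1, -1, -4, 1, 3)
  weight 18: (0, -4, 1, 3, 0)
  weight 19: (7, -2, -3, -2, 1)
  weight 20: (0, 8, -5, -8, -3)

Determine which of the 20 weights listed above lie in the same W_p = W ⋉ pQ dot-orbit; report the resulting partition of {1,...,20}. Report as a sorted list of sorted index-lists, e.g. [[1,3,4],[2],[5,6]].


C ↔ A_5 under row/col permutation; |W(A_5)| = 720.

λ_j+ρ reflected into Ā_5 (⟨·,θ^∨⟩≤5); 5-tuples as given:

  [1] (1, 0, 0, 1, 1)
  [2] (2, 0, 0, 0, 2)
  [3] (1, 0, 0, 1, 1)
  [4] (2, 1, 0, 1, 1)
  [5] (1, 0, 0, 1, 1)
  [6] (2, 0, 0, 0, 2)
  [7] (0, 4, 1, 0, 0)
  [8] (0, 0, 2, 0, 1)
  [9] (2, 1, 0, 1, 1)
  [10] (1, 0, 0, 1, 1)
  [11] (0, 0, 2, 0, 1)
  [12] (2, 1, 0, 1, 0)
  [13] (2, 0, 0, 0, 2)
  [14] (2, 1, 0, 1, 0)
  [15] (2, 1, 0, 1, 1)
  [16] (2, 1, 0, 1, 0)
  [17] (1, 0, 0, 1, 1)
  [18] (2, 1, 0, 1, 1)
  [19] (2, 1, 0, 1, 0)
  [20] (2, 1, 0, 1, 0)

These 20 weights hit 6 W_5-dot-orbits; sizes (5, 3, 4, 1, 2, 5):

[[1, 3, 5, 10, 17], [2, 6, 13], [4, 9, 15, 18], [7], [8, 11], [12, 14, 16, 19, 20]]


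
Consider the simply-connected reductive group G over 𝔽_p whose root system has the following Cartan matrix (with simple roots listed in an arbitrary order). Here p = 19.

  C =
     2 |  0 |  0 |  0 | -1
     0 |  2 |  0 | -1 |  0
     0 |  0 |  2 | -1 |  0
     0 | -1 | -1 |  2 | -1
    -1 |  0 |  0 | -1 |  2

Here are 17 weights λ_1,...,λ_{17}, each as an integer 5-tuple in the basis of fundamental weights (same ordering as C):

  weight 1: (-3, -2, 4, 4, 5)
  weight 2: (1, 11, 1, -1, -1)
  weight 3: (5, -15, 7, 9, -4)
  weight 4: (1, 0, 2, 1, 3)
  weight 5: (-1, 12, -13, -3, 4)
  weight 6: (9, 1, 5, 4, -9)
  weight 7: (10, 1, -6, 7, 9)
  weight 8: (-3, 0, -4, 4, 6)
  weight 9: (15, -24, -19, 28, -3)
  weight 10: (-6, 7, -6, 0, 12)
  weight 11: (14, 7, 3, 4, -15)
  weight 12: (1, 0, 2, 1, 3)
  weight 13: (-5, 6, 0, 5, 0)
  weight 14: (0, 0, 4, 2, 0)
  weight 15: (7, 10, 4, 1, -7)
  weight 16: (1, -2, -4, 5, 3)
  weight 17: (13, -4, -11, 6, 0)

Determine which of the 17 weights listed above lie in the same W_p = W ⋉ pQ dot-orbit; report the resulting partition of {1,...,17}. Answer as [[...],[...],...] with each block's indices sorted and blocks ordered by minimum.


D_5 Cartan matrix, 5 simple roots permuted; ρ=(1,1,1,1,1).

Alcove-folded reps (p=19, 17 weights, presented ϖ-order):

    1: (1, 1, 5, 3, 1)
    2: (2, 12, 2, 0, 0)
    3: (1, 7, 1, 3, 1)
    4: (2, 1, 3, 2, 4)
    5: (9, 1, 2, 2, 0)
    6: (2, 1, 3, 2, 4)
    7: (2, 4, 1, 1, 3)
    8: (2, 1, 3, 2, 4)
    9: (2, 4, 1, 1, 3)
    10: (2, 4, 1, 1, 3)
    11: (1, 1, 5, 3, 1)
    12: (2, 1, 3, 2, 4)
    13: (1, 7, 1, 3, 1)
    14: (1, 1, 5, 3, 1)
    15: (1, 7, 1, 3, 1)
    16: (2, 1, 3, 2, 4)
    17: (9, 1, 2, 2, 0)

Partition of {1..17} into 6 W_19-dot-orbits:

[[1, 11, 14], [2], [3, 13, 15], [4, 6, 8, 12, 16], [5, 17], [7, 9, 10]]


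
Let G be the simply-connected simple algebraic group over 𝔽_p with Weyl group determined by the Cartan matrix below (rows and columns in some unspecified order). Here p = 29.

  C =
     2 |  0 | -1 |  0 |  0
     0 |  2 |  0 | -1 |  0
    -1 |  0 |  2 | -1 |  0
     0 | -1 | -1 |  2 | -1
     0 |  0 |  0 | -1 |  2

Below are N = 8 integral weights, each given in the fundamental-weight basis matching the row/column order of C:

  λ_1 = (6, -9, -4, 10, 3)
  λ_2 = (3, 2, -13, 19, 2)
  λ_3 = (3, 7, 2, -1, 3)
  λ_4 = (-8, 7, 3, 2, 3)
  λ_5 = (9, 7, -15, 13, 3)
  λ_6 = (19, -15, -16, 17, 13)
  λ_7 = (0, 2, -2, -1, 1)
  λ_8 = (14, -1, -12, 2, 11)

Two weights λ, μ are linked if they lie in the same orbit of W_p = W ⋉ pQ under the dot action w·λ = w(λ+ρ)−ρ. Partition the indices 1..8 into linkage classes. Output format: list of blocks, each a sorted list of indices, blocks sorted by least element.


C ↔ D_5 under row/col permutation; |W(D_5)| = 1920.

Folding the 8 weights λ_j+ρ into Ā_29 (reps in the given 5-coord order):

  1: (4, 8, 3, 0, 4)
  2: (3, 3, 5, 3, 3)
  3: (4, 8, 3, 0, 4)
  4: (4, 8, 3, 0, 4)
  5: (4, 8, 3, 0, 4)
  6: (3, 3, 5, 3, 3)
  7: (0, 2, 0, 1, 1)
  8: (4, 8, 3, 0, 4)

Linkage partition of the 8 weights (3 classes, p=29):

[[1, 3, 4, 5, 8], [2, 6], [7]]


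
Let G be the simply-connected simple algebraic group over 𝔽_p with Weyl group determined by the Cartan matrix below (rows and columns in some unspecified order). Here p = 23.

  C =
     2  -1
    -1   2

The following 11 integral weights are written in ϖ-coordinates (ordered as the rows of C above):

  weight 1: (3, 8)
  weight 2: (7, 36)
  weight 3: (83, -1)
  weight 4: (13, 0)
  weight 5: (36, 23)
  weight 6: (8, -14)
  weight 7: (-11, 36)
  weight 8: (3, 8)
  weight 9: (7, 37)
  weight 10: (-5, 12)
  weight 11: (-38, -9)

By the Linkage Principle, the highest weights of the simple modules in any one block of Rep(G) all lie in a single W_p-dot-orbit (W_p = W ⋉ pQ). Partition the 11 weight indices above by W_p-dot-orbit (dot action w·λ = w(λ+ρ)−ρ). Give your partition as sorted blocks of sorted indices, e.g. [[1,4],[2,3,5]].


Type A_2, rank 2, |W|=6; reorder rows/cols to standard.

W_23-reps of the 11 weights in Ā_23 (same 2-coord order as C):

  [1] (4, 9)
  [2] (14, 1)
  [3] (15, 0)
  [4] (14, 1)
  [5] (14, 1)
  [6] (4, 9)
  [7] (4, 9)
  [8] (4, 9)
  [9] (15, 0)
  [10] (4, 9)
  [11] (14, 1)

Grouping the 11 weights by Ā_23-representative: 3 linkage classes.

[[1, 6, 7, 8, 10], [2, 4, 5, 11], [3, 9]]
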